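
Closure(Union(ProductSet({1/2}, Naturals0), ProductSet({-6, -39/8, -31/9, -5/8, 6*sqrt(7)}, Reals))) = Union(ProductSet({1/2}, Naturals0), ProductSet({-6, -39/8, -31/9, -5/8, 6*sqrt(7)}, Reals))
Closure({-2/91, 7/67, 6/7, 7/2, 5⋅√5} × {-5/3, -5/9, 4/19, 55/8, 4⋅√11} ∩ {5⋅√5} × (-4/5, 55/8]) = {5⋅√5} × {-5/9, 4/19, 55/8}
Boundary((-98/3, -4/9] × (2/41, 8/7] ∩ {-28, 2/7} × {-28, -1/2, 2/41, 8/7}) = {-28} × {8/7}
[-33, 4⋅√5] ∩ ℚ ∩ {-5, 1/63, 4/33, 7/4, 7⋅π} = {-5, 1/63, 4/33, 7/4}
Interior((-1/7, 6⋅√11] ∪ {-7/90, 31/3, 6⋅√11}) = (-1/7, 6⋅√11)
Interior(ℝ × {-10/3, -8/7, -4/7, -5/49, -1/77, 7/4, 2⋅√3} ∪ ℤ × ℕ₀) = ∅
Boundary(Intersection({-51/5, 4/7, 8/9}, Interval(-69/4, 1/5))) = {-51/5}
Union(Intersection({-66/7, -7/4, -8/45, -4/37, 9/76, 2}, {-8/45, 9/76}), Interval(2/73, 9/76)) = Union({-8/45}, Interval(2/73, 9/76))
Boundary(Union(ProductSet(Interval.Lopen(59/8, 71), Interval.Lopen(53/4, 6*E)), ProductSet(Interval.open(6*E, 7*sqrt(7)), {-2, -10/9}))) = Union(ProductSet({59/8, 71}, Interval(53/4, 6*E)), ProductSet(Interval(59/8, 71), {53/4, 6*E}), ProductSet(Interval(6*E, 7*sqrt(7)), {-2, -10/9}))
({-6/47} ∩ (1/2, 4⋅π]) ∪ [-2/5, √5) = [-2/5, √5)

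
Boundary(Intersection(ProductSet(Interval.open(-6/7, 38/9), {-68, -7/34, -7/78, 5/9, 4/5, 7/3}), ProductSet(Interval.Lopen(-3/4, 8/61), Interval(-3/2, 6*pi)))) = ProductSet(Interval(-3/4, 8/61), {-7/34, -7/78, 5/9, 4/5, 7/3})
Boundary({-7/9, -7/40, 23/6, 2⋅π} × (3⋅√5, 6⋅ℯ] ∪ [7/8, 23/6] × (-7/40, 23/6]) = ({7/8, 23/6} × [-7/40, 23/6]) ∪ ([7/8, 23/6] × {-7/40, 23/6}) ∪ ({-7/9, -7/40, 23/6, 2⋅π} × [3⋅√5, 6⋅ℯ])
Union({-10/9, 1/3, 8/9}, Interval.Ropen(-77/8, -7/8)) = Union({1/3, 8/9}, Interval.Ropen(-77/8, -7/8))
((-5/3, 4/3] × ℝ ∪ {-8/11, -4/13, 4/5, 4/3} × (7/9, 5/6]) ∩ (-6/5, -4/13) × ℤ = (-6/5, -4/13) × ℤ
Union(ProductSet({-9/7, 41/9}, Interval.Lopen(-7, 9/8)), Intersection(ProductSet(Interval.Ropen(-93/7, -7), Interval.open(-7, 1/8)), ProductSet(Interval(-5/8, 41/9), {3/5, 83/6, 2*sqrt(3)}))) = ProductSet({-9/7, 41/9}, Interval.Lopen(-7, 9/8))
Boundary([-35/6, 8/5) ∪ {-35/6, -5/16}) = {-35/6, 8/5}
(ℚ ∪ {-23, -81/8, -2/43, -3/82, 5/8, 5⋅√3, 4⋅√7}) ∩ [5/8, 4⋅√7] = {5⋅√3, 4⋅√7} ∪ (ℚ ∩ [5/8, 4⋅√7])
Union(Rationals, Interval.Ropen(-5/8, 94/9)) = Union(Interval(-5/8, 94/9), Rationals)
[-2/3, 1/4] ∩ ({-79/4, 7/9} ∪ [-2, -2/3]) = {-2/3}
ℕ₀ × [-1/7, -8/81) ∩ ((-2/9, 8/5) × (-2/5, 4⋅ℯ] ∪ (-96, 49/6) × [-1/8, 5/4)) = ({0, 1} × [-1/7, -8/81)) ∪ ({0, 1, …, 8} × [-1/8, -8/81))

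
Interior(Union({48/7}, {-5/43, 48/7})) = EmptySet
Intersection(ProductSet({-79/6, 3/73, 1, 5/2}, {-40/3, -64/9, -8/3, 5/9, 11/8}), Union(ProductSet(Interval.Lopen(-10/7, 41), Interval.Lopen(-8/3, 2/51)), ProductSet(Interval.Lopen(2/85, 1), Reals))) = ProductSet({3/73, 1}, {-40/3, -64/9, -8/3, 5/9, 11/8})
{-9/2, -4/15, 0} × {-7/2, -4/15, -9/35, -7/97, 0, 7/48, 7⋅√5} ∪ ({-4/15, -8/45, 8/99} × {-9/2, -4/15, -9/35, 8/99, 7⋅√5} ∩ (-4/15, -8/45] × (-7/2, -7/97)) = ({-8/45} × {-4/15, -9/35}) ∪ ({-9/2, -4/15, 0} × {-7/2, -4/15, -9/35, -7/97, 0, 7/48, 7⋅√5})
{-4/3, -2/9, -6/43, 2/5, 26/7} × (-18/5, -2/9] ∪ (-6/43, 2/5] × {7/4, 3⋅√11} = ({-4/3, -2/9, -6/43, 2/5, 26/7} × (-18/5, -2/9]) ∪ ((-6/43, 2/5] × {7/4, 3⋅√11})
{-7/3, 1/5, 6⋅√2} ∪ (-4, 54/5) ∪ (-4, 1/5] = (-4, 54/5)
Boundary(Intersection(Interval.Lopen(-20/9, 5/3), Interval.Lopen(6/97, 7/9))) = {6/97, 7/9}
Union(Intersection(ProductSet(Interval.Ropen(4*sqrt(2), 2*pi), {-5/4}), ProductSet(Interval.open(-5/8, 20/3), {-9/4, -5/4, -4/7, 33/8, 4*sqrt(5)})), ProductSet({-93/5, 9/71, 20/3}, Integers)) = Union(ProductSet({-93/5, 9/71, 20/3}, Integers), ProductSet(Interval.Ropen(4*sqrt(2), 2*pi), {-5/4}))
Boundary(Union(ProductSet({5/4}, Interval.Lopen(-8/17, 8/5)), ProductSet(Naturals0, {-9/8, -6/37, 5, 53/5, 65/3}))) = Union(ProductSet({5/4}, Interval(-8/17, 8/5)), ProductSet(Naturals0, {-9/8, -6/37, 5, 53/5, 65/3}))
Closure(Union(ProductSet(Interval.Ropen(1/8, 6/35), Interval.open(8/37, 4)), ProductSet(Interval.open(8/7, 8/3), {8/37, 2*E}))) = Union(ProductSet({1/8, 6/35}, Interval(8/37, 4)), ProductSet(Interval(1/8, 6/35), {8/37, 4}), ProductSet(Interval.Ropen(1/8, 6/35), Interval.open(8/37, 4)), ProductSet(Interval(8/7, 8/3), {8/37, 2*E}))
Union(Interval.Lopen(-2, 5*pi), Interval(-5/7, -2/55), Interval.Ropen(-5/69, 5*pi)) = Interval.Lopen(-2, 5*pi)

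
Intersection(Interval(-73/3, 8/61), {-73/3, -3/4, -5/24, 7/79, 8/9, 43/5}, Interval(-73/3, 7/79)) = {-73/3, -3/4, -5/24, 7/79}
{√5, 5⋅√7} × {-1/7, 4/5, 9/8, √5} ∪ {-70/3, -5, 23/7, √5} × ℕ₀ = ({-70/3, -5, 23/7, √5} × ℕ₀) ∪ ({√5, 5⋅√7} × {-1/7, 4/5, 9/8, √5})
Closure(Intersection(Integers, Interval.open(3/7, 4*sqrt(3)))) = Range(1, 7, 1)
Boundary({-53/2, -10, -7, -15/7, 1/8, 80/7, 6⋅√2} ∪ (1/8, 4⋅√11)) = {-53/2, -10, -7, -15/7, 1/8, 4⋅√11}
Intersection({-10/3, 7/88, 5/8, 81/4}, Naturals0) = EmptySet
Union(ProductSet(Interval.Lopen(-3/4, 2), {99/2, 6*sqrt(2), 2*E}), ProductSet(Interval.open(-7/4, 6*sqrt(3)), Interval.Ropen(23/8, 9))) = Union(ProductSet(Interval.open(-7/4, 6*sqrt(3)), Interval.Ropen(23/8, 9)), ProductSet(Interval.Lopen(-3/4, 2), {99/2, 6*sqrt(2), 2*E}))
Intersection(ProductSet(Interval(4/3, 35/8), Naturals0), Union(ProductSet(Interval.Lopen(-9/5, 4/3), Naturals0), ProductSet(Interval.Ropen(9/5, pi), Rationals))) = ProductSet(Union({4/3}, Interval.Ropen(9/5, pi)), Naturals0)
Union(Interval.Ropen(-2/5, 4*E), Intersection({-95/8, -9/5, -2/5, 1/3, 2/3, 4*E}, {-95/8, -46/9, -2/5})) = Union({-95/8}, Interval.Ropen(-2/5, 4*E))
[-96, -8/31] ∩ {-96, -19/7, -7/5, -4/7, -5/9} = {-96, -19/7, -7/5, -4/7, -5/9}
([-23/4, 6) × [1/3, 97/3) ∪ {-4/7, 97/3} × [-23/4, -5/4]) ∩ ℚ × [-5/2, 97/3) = ({-4/7, 97/3} × [-5/2, -5/4]) ∪ ((ℚ ∩ [-23/4, 6)) × [1/3, 97/3))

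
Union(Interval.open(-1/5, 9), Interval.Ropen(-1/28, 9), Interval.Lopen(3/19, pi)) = Interval.open(-1/5, 9)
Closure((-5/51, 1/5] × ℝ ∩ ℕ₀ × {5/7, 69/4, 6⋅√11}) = {0} × {5/7, 69/4, 6⋅√11}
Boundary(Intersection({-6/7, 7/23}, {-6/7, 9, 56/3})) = {-6/7}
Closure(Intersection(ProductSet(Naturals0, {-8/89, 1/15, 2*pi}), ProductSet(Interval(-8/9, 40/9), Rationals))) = ProductSet(Range(0, 5, 1), {-8/89, 1/15})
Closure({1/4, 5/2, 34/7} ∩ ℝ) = {1/4, 5/2, 34/7}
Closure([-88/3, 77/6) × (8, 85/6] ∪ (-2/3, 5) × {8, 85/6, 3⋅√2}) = ({-88/3, 77/6} × [8, 85/6]) ∪ ([-88/3, 77/6] × {8, 85/6}) ∪ ([-88/3, 77/6) × (8, 85/6]) ∪ ([-2/3, 5] × {8, 85/6, 3⋅√2})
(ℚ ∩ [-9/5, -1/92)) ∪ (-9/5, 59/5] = [-9/5, 59/5] ∪ (ℚ ∩ [-9/5, -1/92))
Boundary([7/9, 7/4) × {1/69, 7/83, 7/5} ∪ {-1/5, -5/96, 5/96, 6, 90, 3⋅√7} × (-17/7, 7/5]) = ([7/9, 7/4] × {1/69, 7/83, 7/5}) ∪ ({-1/5, -5/96, 5/96, 6, 90, 3⋅√7} × [-17/7, 7/5])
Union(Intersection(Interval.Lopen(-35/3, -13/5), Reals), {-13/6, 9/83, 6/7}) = Union({-13/6, 9/83, 6/7}, Interval.Lopen(-35/3, -13/5))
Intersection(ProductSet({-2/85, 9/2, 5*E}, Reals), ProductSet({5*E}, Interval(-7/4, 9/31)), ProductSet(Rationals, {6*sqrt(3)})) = EmptySet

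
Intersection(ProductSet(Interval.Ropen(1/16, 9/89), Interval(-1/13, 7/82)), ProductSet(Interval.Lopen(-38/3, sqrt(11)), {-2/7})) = EmptySet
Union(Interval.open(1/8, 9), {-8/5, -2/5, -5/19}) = Union({-8/5, -2/5, -5/19}, Interval.open(1/8, 9))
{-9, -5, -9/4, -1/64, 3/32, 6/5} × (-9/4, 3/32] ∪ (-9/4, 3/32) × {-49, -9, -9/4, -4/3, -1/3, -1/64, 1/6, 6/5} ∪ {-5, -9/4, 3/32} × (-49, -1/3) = ({-5, -9/4, 3/32} × (-49, -1/3)) ∪ ({-9, -5, -9/4, -1/64, 3/32, 6/5} × (-9/4, 3/32]) ∪ ((-9/4, 3/32) × {-49, -9, -9/4, -4/3, -1/3, -1/64, 1/6, 6/5})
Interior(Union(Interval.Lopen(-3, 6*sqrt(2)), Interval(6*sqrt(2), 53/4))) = Interval.open(-3, 53/4)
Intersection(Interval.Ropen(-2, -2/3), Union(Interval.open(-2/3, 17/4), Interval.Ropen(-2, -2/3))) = Interval.Ropen(-2, -2/3)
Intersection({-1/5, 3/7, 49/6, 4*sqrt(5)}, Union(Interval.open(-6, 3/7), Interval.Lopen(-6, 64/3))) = {-1/5, 3/7, 49/6, 4*sqrt(5)}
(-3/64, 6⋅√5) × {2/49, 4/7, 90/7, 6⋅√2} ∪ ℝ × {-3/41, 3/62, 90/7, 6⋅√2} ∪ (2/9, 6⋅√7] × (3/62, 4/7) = (ℝ × {-3/41, 3/62, 90/7, 6⋅√2}) ∪ ((2/9, 6⋅√7] × (3/62, 4/7)) ∪ ((-3/64, 6⋅√5) × {2/49, 4/7, 90/7, 6⋅√2})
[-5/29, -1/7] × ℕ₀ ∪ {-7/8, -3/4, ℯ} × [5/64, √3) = ([-5/29, -1/7] × ℕ₀) ∪ ({-7/8, -3/4, ℯ} × [5/64, √3))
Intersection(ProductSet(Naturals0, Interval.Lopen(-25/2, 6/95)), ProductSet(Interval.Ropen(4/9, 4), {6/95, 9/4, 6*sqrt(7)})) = ProductSet(Range(1, 4, 1), {6/95})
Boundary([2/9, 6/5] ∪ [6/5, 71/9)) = {2/9, 71/9}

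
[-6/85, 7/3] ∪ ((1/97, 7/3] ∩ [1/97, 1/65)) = [-6/85, 7/3]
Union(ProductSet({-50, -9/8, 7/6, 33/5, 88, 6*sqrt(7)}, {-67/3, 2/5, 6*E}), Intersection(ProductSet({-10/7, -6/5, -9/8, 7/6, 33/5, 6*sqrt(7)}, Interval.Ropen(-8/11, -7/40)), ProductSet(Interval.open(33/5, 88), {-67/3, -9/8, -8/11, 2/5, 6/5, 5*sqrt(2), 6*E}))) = Union(ProductSet({6*sqrt(7)}, {-8/11}), ProductSet({-50, -9/8, 7/6, 33/5, 88, 6*sqrt(7)}, {-67/3, 2/5, 6*E}))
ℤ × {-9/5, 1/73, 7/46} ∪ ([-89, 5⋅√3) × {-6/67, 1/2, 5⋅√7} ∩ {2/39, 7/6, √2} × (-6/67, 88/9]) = (ℤ × {-9/5, 1/73, 7/46}) ∪ ({2/39, 7/6, √2} × {1/2})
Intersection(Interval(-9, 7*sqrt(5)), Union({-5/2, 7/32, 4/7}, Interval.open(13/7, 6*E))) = Union({-5/2, 7/32, 4/7}, Interval.Lopen(13/7, 7*sqrt(5)))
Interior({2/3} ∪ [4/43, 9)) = (4/43, 9)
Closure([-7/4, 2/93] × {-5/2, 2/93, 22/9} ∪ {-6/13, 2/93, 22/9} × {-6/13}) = ({-6/13, 2/93, 22/9} × {-6/13}) ∪ ([-7/4, 2/93] × {-5/2, 2/93, 22/9})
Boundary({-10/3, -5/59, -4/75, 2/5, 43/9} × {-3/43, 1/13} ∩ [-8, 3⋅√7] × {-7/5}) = ∅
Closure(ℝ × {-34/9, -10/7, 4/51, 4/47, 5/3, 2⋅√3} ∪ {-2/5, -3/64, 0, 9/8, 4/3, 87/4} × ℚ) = ({-2/5, -3/64, 0, 9/8, 4/3, 87/4} × ℝ) ∪ (ℝ × {-34/9, -10/7, 4/51, 4/47, 5/3, 2⋅√3})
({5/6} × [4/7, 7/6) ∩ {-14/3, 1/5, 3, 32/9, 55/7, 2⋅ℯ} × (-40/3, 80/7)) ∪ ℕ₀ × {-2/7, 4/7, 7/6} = ℕ₀ × {-2/7, 4/7, 7/6}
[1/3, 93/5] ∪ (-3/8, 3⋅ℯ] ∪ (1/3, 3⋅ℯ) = (-3/8, 93/5]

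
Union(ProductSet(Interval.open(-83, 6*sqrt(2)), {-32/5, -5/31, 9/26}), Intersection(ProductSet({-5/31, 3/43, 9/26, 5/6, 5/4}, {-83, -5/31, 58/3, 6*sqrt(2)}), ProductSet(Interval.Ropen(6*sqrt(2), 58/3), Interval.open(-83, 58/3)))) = ProductSet(Interval.open(-83, 6*sqrt(2)), {-32/5, -5/31, 9/26})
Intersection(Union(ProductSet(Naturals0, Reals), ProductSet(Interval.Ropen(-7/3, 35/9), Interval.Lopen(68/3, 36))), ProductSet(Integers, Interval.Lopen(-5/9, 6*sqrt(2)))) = ProductSet(Naturals0, Interval.Lopen(-5/9, 6*sqrt(2)))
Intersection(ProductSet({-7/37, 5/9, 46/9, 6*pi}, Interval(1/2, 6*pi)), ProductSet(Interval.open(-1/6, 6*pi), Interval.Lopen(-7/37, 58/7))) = ProductSet({5/9, 46/9}, Interval(1/2, 58/7))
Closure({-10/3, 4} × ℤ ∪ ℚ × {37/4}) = (ℝ × {37/4}) ∪ ({-10/3, 4} × ℤ)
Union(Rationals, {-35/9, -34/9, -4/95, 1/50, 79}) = Rationals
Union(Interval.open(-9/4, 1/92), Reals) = Interval(-oo, oo)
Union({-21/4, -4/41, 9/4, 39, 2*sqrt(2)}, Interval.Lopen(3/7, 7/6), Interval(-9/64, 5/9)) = Union({-21/4, 9/4, 39, 2*sqrt(2)}, Interval(-9/64, 7/6))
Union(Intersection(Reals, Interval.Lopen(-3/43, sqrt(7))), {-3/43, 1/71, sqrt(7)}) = Interval(-3/43, sqrt(7))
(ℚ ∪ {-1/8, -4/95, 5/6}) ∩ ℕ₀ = ℕ₀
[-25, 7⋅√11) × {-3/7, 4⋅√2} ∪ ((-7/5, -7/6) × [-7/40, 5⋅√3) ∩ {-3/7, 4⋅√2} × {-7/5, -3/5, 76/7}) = [-25, 7⋅√11) × {-3/7, 4⋅√2}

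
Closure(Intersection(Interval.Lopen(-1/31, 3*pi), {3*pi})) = {3*pi}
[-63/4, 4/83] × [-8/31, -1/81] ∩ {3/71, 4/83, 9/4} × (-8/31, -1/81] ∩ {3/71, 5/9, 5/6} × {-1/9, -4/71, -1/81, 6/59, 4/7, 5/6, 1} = {3/71} × {-1/9, -4/71, -1/81}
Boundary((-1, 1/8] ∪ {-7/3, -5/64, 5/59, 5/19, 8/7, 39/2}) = {-7/3, -1, 1/8, 5/19, 8/7, 39/2}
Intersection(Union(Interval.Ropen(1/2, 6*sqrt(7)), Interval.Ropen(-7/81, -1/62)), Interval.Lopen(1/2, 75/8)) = Interval.Lopen(1/2, 75/8)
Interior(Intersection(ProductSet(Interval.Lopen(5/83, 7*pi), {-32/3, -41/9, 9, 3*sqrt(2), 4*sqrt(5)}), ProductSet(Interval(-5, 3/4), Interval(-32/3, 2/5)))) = EmptySet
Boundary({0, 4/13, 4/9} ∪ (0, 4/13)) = {0, 4/13, 4/9}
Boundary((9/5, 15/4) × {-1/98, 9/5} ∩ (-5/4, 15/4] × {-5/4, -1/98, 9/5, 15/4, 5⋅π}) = [9/5, 15/4] × {-1/98, 9/5}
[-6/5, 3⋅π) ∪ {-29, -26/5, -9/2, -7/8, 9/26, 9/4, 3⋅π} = {-29, -26/5, -9/2} ∪ [-6/5, 3⋅π]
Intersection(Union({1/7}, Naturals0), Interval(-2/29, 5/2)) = Union({1/7}, Range(0, 3, 1))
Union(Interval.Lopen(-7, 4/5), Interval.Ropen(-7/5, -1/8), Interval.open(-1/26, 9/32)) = Interval.Lopen(-7, 4/5)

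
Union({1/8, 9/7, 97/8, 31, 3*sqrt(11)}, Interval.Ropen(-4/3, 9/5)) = Union({97/8, 31, 3*sqrt(11)}, Interval.Ropen(-4/3, 9/5))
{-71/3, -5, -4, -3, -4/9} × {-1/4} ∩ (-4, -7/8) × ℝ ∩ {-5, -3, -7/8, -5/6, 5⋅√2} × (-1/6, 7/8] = ∅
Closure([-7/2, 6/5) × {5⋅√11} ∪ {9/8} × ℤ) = ({9/8} × ℤ) ∪ ([-7/2, 6/5] × {5⋅√11})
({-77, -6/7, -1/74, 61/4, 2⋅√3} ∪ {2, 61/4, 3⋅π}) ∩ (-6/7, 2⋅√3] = {-1/74, 2, 2⋅√3}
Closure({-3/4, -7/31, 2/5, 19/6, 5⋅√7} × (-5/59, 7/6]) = {-3/4, -7/31, 2/5, 19/6, 5⋅√7} × [-5/59, 7/6]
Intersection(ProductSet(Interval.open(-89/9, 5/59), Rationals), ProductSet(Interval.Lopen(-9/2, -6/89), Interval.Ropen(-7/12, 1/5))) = ProductSet(Interval.Lopen(-9/2, -6/89), Intersection(Interval.Ropen(-7/12, 1/5), Rationals))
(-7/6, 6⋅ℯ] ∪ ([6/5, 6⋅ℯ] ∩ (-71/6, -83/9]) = (-7/6, 6⋅ℯ]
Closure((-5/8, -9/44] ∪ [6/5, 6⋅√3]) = [-5/8, -9/44] ∪ [6/5, 6⋅√3]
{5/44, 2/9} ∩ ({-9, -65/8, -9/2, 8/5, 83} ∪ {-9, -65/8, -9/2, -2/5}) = ∅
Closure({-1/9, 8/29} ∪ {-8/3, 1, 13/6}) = {-8/3, -1/9, 8/29, 1, 13/6}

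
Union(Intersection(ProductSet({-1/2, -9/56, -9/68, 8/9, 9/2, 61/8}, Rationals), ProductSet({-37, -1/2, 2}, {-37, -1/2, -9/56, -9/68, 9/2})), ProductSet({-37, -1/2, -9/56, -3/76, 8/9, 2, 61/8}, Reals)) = ProductSet({-37, -1/2, -9/56, -3/76, 8/9, 2, 61/8}, Reals)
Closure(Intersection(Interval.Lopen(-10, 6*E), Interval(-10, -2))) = Interval(-10, -2)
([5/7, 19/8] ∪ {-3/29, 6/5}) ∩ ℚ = {-3/29} ∪ (ℚ ∩ [5/7, 19/8])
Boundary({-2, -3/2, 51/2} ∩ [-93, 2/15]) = {-2, -3/2}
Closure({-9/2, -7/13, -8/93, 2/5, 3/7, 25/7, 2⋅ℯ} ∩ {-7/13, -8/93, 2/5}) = {-7/13, -8/93, 2/5}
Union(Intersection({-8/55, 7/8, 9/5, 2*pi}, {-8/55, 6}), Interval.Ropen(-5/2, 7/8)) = Interval.Ropen(-5/2, 7/8)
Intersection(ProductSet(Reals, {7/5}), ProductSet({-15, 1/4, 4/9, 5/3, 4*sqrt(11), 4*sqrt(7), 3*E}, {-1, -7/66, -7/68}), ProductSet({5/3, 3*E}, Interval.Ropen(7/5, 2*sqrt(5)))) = EmptySet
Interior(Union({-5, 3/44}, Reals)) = Reals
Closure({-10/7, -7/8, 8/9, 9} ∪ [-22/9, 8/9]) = [-22/9, 8/9] ∪ {9}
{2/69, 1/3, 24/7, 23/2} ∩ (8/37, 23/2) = {1/3, 24/7}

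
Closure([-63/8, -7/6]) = [-63/8, -7/6]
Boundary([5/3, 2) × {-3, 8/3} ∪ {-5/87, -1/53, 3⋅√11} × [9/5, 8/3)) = ([5/3, 2] × {-3, 8/3}) ∪ ({-5/87, -1/53, 3⋅√11} × [9/5, 8/3])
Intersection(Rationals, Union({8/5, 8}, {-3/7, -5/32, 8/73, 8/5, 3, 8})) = {-3/7, -5/32, 8/73, 8/5, 3, 8}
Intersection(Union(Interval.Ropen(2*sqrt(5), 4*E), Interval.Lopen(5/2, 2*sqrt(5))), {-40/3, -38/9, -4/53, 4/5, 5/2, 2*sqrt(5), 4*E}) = {2*sqrt(5)}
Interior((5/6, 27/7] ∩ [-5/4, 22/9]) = (5/6, 22/9)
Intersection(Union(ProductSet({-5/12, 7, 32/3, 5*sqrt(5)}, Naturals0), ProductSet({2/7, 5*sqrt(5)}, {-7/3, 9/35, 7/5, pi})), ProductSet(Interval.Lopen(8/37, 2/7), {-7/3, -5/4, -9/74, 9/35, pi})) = ProductSet({2/7}, {-7/3, 9/35, pi})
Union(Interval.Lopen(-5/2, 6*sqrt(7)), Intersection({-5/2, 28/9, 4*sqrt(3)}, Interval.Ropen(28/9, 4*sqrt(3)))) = Interval.Lopen(-5/2, 6*sqrt(7))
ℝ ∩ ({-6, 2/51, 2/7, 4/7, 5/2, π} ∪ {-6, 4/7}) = {-6, 2/51, 2/7, 4/7, 5/2, π}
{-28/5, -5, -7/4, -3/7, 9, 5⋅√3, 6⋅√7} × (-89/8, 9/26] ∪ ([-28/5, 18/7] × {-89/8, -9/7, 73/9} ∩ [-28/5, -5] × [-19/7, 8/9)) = ([-28/5, -5] × {-9/7}) ∪ ({-28/5, -5, -7/4, -3/7, 9, 5⋅√3, 6⋅√7} × (-89/8, 9/26])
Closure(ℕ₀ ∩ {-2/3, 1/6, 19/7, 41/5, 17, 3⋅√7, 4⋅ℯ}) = {17}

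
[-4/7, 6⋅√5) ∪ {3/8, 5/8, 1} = [-4/7, 6⋅√5)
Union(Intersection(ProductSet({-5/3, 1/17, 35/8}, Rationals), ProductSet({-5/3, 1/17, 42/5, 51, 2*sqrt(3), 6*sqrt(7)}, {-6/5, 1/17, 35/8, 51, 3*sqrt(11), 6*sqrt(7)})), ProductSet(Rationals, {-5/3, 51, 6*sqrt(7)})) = Union(ProductSet({-5/3, 1/17}, {-6/5, 1/17, 35/8, 51}), ProductSet(Rationals, {-5/3, 51, 6*sqrt(7)}))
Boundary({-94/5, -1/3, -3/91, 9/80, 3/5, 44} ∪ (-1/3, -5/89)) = {-94/5, -1/3, -5/89, -3/91, 9/80, 3/5, 44}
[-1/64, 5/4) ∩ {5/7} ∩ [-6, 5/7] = {5/7}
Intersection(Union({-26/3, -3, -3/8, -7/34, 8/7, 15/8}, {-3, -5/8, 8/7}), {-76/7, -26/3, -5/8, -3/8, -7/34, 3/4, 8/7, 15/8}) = {-26/3, -5/8, -3/8, -7/34, 8/7, 15/8}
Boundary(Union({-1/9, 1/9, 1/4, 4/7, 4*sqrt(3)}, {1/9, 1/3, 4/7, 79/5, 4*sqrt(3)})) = {-1/9, 1/9, 1/4, 1/3, 4/7, 79/5, 4*sqrt(3)}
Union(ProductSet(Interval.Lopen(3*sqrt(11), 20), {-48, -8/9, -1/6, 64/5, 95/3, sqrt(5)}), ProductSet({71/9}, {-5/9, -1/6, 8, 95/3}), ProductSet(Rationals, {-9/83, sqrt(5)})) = Union(ProductSet({71/9}, {-5/9, -1/6, 8, 95/3}), ProductSet(Interval.Lopen(3*sqrt(11), 20), {-48, -8/9, -1/6, 64/5, 95/3, sqrt(5)}), ProductSet(Rationals, {-9/83, sqrt(5)}))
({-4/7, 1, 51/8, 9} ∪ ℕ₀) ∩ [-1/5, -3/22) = ∅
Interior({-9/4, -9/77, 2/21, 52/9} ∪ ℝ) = ℝ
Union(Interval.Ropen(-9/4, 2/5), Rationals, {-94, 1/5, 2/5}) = Union(Interval(-9/4, 2/5), Rationals)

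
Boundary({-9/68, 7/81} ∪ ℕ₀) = {-9/68, 7/81} ∪ ℕ₀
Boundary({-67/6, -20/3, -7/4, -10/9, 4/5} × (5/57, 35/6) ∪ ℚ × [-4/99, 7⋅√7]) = ℝ × [-4/99, 7⋅√7]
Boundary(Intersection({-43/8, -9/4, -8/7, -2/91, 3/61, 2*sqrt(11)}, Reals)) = {-43/8, -9/4, -8/7, -2/91, 3/61, 2*sqrt(11)}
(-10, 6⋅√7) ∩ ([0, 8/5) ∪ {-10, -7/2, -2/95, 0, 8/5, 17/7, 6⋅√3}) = {-7/2, -2/95, 17/7, 6⋅√3} ∪ [0, 8/5]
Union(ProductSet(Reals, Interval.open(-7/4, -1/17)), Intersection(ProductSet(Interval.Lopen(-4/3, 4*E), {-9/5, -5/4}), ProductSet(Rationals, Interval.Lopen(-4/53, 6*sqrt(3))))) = ProductSet(Reals, Interval.open(-7/4, -1/17))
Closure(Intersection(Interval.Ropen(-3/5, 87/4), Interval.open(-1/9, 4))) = Interval(-1/9, 4)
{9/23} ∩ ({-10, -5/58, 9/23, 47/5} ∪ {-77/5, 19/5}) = {9/23}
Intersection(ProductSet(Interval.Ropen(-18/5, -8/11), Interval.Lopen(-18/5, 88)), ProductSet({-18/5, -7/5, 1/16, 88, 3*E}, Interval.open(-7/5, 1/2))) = ProductSet({-18/5, -7/5}, Interval.open(-7/5, 1/2))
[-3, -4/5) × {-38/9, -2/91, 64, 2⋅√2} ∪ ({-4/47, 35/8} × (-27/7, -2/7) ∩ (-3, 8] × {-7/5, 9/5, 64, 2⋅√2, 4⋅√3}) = ({-4/47, 35/8} × {-7/5}) ∪ ([-3, -4/5) × {-38/9, -2/91, 64, 2⋅√2})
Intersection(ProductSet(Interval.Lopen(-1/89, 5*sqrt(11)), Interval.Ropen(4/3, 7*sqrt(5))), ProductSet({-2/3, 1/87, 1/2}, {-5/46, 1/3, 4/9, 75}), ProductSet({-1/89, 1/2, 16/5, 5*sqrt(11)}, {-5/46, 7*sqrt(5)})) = EmptySet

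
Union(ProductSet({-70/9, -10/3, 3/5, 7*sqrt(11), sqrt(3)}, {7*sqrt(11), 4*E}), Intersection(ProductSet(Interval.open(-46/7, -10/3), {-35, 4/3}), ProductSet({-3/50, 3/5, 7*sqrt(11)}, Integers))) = ProductSet({-70/9, -10/3, 3/5, 7*sqrt(11), sqrt(3)}, {7*sqrt(11), 4*E})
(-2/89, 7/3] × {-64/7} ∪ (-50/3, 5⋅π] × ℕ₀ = ((-2/89, 7/3] × {-64/7}) ∪ ((-50/3, 5⋅π] × ℕ₀)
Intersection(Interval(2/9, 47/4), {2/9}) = {2/9}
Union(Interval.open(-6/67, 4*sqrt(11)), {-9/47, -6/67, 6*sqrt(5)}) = Union({-9/47, 6*sqrt(5)}, Interval.Ropen(-6/67, 4*sqrt(11)))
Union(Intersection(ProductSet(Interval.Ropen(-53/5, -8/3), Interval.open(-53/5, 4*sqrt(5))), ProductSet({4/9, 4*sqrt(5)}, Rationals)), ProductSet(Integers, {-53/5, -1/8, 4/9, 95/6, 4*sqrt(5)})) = ProductSet(Integers, {-53/5, -1/8, 4/9, 95/6, 4*sqrt(5)})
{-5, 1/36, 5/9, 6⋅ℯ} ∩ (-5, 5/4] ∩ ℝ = {1/36, 5/9}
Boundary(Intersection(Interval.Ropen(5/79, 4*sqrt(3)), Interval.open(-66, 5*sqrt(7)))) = {5/79, 4*sqrt(3)}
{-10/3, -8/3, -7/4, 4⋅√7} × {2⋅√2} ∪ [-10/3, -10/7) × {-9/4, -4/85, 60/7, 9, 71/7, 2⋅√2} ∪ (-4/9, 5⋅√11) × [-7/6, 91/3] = ((-4/9, 5⋅√11) × [-7/6, 91/3]) ∪ ({-10/3, -8/3, -7/4, 4⋅√7} × {2⋅√2}) ∪ ([-10/3, -10/7) × {-9/4, -4/85, 60/7, 9, 71/7, 2⋅√2})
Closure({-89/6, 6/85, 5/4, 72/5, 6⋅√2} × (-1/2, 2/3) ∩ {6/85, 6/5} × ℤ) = {6/85} × {0}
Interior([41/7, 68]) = (41/7, 68)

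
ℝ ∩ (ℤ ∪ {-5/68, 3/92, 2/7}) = ℤ ∪ {-5/68, 3/92, 2/7}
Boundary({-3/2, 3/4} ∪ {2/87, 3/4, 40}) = {-3/2, 2/87, 3/4, 40}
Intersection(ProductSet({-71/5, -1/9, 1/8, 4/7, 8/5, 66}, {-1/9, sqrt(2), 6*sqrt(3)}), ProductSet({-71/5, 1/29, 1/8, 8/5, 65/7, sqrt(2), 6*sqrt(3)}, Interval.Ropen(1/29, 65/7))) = ProductSet({-71/5, 1/8, 8/5}, {sqrt(2)})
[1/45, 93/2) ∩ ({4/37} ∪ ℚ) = ℚ ∩ [1/45, 93/2)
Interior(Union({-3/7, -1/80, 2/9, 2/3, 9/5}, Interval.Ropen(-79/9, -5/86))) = Interval.open(-79/9, -5/86)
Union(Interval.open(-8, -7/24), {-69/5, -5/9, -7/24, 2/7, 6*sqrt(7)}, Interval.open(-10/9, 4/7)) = Union({-69/5, 6*sqrt(7)}, Interval.open(-8, 4/7))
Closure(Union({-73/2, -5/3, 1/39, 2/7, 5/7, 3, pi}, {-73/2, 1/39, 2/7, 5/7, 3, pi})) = {-73/2, -5/3, 1/39, 2/7, 5/7, 3, pi}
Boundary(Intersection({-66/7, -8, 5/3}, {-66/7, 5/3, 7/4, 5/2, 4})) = {-66/7, 5/3}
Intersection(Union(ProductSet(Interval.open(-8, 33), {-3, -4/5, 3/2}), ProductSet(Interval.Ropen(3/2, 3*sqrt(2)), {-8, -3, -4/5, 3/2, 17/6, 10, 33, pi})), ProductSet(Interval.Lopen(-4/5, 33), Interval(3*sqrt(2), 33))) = ProductSet(Interval.Ropen(3/2, 3*sqrt(2)), {10, 33})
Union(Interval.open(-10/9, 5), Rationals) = Union(Interval(-10/9, 5), Rationals)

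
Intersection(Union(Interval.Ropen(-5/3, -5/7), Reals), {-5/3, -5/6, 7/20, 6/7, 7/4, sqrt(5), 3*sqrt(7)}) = {-5/3, -5/6, 7/20, 6/7, 7/4, sqrt(5), 3*sqrt(7)}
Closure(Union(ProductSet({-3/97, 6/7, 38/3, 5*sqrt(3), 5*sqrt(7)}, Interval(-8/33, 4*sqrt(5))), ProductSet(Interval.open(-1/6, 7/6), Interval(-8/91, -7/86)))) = Union(ProductSet({-3/97, 6/7, 38/3, 5*sqrt(3), 5*sqrt(7)}, Interval(-8/33, 4*sqrt(5))), ProductSet(Interval(-1/6, 7/6), Interval(-8/91, -7/86)))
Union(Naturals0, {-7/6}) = Union({-7/6}, Naturals0)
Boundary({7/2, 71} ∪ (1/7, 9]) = {1/7, 9, 71}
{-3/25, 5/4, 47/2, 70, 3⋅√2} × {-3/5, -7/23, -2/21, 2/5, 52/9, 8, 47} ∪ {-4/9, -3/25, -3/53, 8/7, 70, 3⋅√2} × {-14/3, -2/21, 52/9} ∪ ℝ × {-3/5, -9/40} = (ℝ × {-3/5, -9/40}) ∪ ({-4/9, -3/25, -3/53, 8/7, 70, 3⋅√2} × {-14/3, -2/21, 52/9}) ∪ ({-3/25, 5/4, 47/2, 70, 3⋅√2} × {-3/5, -7/23, -2/21, 2/5, 52/9, 8, 47})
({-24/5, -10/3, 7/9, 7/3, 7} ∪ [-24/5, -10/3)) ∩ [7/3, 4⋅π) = {7/3, 7}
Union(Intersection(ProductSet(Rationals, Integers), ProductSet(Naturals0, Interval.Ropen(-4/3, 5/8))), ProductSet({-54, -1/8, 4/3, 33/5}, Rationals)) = Union(ProductSet({-54, -1/8, 4/3, 33/5}, Rationals), ProductSet(Naturals0, Range(-1, 1, 1)))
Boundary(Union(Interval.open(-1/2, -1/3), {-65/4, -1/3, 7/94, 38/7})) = {-65/4, -1/2, -1/3, 7/94, 38/7}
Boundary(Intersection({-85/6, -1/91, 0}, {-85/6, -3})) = {-85/6}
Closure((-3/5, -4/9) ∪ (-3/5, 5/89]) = [-3/5, 5/89]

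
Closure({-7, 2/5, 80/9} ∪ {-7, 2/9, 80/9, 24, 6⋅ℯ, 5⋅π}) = {-7, 2/9, 2/5, 80/9, 24, 6⋅ℯ, 5⋅π}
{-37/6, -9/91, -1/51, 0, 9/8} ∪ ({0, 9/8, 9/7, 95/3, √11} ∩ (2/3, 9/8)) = {-37/6, -9/91, -1/51, 0, 9/8}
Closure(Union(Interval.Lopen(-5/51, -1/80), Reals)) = Interval(-oo, oo)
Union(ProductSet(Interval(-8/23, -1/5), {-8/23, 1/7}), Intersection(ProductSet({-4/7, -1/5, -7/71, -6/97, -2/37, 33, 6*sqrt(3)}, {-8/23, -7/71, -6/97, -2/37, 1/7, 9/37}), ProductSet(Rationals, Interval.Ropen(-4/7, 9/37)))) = Union(ProductSet({-4/7, -1/5, -7/71, -6/97, -2/37, 33}, {-8/23, -7/71, -6/97, -2/37, 1/7}), ProductSet(Interval(-8/23, -1/5), {-8/23, 1/7}))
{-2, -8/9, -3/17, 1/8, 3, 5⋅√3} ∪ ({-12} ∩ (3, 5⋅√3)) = {-2, -8/9, -3/17, 1/8, 3, 5⋅√3}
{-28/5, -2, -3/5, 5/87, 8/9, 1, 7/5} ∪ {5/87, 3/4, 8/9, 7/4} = {-28/5, -2, -3/5, 5/87, 3/4, 8/9, 1, 7/5, 7/4}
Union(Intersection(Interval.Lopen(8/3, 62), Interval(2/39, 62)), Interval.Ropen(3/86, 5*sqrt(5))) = Interval(3/86, 62)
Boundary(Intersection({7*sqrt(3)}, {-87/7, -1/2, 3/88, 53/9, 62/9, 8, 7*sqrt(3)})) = {7*sqrt(3)}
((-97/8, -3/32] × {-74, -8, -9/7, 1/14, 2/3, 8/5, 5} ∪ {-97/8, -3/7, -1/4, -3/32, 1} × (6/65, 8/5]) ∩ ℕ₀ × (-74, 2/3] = {1} × (6/65, 2/3]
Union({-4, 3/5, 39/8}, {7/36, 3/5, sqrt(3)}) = {-4, 7/36, 3/5, 39/8, sqrt(3)}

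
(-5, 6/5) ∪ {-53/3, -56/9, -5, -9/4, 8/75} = {-53/3, -56/9} ∪ [-5, 6/5)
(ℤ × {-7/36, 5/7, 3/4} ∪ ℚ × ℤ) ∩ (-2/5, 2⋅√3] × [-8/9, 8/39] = ({0, 1, 2, 3} × {-7/36}) ∪ ((ℚ ∩ (-2/5, 2⋅√3]) × {0})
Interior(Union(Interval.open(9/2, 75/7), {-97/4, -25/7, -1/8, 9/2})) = Interval.open(9/2, 75/7)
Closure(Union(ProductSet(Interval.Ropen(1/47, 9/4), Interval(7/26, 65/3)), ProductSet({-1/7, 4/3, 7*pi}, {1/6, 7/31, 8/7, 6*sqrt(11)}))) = Union(ProductSet({-1/7, 4/3, 7*pi}, {1/6, 7/31, 8/7, 6*sqrt(11)}), ProductSet(Interval(1/47, 9/4), Interval(7/26, 65/3)))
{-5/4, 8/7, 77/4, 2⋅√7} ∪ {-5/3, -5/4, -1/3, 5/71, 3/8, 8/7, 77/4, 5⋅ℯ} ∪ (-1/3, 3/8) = {-5/3, -5/4, 8/7, 77/4, 2⋅√7, 5⋅ℯ} ∪ [-1/3, 3/8]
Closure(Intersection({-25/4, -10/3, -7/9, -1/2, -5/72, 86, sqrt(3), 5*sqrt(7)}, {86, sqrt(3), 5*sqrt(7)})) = {86, sqrt(3), 5*sqrt(7)}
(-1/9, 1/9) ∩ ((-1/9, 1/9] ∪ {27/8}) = (-1/9, 1/9)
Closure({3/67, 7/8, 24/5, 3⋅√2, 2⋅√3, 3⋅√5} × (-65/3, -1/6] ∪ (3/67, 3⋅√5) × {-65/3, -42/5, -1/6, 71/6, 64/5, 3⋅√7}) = ([3/67, 3⋅√5] × {-65/3, -42/5, -1/6, 71/6, 64/5, 3⋅√7}) ∪ ({3/67, 7/8, 24/5, 3⋅√2, 2⋅√3, 3⋅√5} × [-65/3, -1/6])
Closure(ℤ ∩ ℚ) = ℤ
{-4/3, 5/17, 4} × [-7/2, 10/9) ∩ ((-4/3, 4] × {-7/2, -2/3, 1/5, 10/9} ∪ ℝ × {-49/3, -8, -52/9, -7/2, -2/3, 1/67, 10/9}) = ({5/17, 4} × {-7/2, -2/3, 1/5}) ∪ ({-4/3, 5/17, 4} × {-7/2, -2/3, 1/67})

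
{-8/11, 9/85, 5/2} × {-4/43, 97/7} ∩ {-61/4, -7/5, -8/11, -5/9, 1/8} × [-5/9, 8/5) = {-8/11} × {-4/43}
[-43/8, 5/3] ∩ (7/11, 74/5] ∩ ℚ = ℚ ∩ (7/11, 5/3]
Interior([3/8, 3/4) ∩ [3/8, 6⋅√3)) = (3/8, 3/4)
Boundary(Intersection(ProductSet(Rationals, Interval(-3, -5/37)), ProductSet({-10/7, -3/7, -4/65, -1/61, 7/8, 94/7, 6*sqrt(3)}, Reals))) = ProductSet({-10/7, -3/7, -4/65, -1/61, 7/8, 94/7}, Interval(-3, -5/37))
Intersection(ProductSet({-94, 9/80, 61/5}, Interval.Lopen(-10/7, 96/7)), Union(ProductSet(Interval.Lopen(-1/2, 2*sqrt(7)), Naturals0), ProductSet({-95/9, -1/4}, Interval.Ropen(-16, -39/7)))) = ProductSet({9/80}, Range(0, 14, 1))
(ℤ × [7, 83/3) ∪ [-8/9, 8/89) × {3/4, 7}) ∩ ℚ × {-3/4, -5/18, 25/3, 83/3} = ℤ × {25/3}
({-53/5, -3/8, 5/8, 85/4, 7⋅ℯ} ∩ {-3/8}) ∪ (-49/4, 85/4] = (-49/4, 85/4]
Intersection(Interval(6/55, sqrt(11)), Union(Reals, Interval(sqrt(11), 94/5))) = Interval(6/55, sqrt(11))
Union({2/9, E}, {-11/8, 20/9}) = {-11/8, 2/9, 20/9, E}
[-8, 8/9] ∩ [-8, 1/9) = [-8, 1/9)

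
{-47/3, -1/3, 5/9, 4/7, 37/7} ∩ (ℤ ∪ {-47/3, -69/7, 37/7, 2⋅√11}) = {-47/3, 37/7}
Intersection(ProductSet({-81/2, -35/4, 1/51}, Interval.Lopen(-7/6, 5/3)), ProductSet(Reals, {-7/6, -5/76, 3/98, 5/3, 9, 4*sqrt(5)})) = ProductSet({-81/2, -35/4, 1/51}, {-5/76, 3/98, 5/3})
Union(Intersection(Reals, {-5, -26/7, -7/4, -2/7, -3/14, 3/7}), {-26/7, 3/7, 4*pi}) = {-5, -26/7, -7/4, -2/7, -3/14, 3/7, 4*pi}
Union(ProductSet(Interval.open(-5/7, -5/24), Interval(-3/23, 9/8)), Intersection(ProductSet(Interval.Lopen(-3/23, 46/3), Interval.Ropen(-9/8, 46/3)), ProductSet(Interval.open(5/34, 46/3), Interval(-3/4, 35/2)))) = Union(ProductSet(Interval.open(-5/7, -5/24), Interval(-3/23, 9/8)), ProductSet(Interval.open(5/34, 46/3), Interval.Ropen(-3/4, 46/3)))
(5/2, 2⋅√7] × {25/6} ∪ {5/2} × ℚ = ({5/2} × ℚ) ∪ ((5/2, 2⋅√7] × {25/6})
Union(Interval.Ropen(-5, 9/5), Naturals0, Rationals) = Union(Interval(-5, 9/5), Rationals)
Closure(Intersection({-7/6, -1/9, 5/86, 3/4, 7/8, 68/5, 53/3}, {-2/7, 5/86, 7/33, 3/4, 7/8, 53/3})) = {5/86, 3/4, 7/8, 53/3}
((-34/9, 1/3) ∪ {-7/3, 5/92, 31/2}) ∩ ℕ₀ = {0}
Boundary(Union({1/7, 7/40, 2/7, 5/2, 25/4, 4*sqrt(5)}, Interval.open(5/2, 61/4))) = {1/7, 7/40, 2/7, 5/2, 61/4}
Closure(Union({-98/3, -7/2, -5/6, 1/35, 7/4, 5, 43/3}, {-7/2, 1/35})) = {-98/3, -7/2, -5/6, 1/35, 7/4, 5, 43/3}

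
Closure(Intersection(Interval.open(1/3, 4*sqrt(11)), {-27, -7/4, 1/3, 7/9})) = {7/9}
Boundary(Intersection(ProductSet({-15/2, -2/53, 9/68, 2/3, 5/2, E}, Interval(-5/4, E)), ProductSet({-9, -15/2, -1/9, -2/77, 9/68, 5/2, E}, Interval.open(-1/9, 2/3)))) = ProductSet({-15/2, 9/68, 5/2, E}, Interval(-1/9, 2/3))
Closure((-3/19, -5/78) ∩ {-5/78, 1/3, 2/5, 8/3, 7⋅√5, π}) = ∅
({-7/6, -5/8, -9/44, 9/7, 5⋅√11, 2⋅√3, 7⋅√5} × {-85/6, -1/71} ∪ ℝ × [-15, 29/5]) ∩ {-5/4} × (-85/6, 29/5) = {-5/4} × (-85/6, 29/5)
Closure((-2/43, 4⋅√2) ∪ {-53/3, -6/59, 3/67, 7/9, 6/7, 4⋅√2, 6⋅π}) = {-53/3, -6/59, 6⋅π} ∪ [-2/43, 4⋅√2]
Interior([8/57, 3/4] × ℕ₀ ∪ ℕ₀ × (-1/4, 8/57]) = ∅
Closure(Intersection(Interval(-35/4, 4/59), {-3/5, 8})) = {-3/5}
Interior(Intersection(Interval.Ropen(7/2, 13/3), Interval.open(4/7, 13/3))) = Interval.open(7/2, 13/3)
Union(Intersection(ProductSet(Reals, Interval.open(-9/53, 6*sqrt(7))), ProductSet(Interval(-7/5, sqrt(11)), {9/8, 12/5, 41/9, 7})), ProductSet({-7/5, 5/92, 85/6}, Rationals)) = Union(ProductSet({-7/5, 5/92, 85/6}, Rationals), ProductSet(Interval(-7/5, sqrt(11)), {9/8, 12/5, 41/9, 7}))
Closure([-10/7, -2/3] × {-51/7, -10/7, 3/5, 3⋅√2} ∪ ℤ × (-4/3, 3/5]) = (ℤ × [-4/3, 3/5]) ∪ ([-10/7, -2/3] × {-51/7, -10/7, 3/5, 3⋅√2})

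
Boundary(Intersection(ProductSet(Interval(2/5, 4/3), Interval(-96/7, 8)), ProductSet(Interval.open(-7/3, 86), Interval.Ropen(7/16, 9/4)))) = Union(ProductSet({2/5, 4/3}, Interval(7/16, 9/4)), ProductSet(Interval(2/5, 4/3), {7/16, 9/4}))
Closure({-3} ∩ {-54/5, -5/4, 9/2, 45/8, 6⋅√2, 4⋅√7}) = ∅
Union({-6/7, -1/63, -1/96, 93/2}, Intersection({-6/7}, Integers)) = {-6/7, -1/63, -1/96, 93/2}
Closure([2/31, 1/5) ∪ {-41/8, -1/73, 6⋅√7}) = {-41/8, -1/73, 6⋅√7} ∪ [2/31, 1/5]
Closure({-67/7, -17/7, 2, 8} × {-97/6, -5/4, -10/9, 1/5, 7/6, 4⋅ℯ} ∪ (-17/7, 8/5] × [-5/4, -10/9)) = ({-17/7, 8/5} × [-5/4, -10/9]) ∪ ([-17/7, 8/5] × {-5/4, -10/9}) ∪ ((-17/7, 8/5] × [-5/4, -10/9)) ∪ ({-67/7, -17/7, 2, 8} × {-97/6, -5/4, -10/9, 1/5, 7/6, 4⋅ℯ})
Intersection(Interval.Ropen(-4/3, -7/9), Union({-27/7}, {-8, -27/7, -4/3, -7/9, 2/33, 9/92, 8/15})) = {-4/3}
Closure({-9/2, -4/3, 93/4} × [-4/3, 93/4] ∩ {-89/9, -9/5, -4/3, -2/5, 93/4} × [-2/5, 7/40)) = {-4/3, 93/4} × [-2/5, 7/40]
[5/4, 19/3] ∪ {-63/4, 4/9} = {-63/4, 4/9} ∪ [5/4, 19/3]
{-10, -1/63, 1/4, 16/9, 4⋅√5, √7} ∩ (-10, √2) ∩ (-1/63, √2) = {1/4}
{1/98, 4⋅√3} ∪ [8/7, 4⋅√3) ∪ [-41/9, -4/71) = [-41/9, -4/71) ∪ {1/98} ∪ [8/7, 4⋅√3]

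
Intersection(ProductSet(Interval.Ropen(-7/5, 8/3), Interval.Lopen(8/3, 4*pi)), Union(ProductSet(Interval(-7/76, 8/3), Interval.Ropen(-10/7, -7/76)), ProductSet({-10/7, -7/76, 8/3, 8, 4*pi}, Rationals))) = ProductSet({-7/76}, Intersection(Interval.Lopen(8/3, 4*pi), Rationals))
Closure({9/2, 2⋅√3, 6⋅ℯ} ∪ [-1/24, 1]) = [-1/24, 1] ∪ {9/2, 2⋅√3, 6⋅ℯ}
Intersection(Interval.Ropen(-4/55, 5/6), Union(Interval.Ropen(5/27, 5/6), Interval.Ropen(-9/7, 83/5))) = Interval.Ropen(-4/55, 5/6)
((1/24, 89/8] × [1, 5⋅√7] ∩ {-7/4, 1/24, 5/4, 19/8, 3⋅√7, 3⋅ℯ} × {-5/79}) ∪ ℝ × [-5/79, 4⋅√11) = ℝ × [-5/79, 4⋅√11)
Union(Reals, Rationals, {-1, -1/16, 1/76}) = Reals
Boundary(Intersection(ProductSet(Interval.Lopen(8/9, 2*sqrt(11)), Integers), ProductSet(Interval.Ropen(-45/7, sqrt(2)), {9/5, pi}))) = EmptySet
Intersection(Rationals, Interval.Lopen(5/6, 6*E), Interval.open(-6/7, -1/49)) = EmptySet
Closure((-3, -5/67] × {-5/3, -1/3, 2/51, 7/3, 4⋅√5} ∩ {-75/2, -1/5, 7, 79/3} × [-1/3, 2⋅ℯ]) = {-1/5} × {-1/3, 2/51, 7/3}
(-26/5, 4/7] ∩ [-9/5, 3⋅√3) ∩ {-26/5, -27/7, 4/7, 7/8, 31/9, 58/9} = {4/7}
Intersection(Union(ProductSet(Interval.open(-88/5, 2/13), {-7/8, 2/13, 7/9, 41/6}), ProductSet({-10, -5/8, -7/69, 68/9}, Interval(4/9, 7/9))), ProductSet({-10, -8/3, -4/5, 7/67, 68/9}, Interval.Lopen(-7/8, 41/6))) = Union(ProductSet({-10, 68/9}, Interval(4/9, 7/9)), ProductSet({-10, -8/3, -4/5, 7/67}, {2/13, 7/9, 41/6}))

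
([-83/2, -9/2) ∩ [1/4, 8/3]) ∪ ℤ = ℤ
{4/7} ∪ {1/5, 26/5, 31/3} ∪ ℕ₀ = ℕ₀ ∪ {1/5, 4/7, 26/5, 31/3}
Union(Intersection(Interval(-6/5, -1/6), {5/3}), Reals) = Reals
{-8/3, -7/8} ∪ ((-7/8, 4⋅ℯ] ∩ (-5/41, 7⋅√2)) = {-8/3, -7/8} ∪ (-5/41, 7⋅√2)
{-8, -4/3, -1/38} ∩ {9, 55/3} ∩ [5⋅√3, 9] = ∅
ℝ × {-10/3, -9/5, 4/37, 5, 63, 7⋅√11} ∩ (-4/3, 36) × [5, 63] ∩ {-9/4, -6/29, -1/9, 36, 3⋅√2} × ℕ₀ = {-6/29, -1/9, 3⋅√2} × {5, 63}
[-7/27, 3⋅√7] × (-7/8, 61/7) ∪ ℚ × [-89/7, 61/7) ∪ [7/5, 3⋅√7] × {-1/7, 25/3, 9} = (ℚ × [-89/7, 61/7)) ∪ ([7/5, 3⋅√7] × {-1/7, 25/3, 9}) ∪ ([-7/27, 3⋅√7] × (-7/8, 61/7))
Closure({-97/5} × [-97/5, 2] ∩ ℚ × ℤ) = {-97/5} × {-19, -18, …, 2}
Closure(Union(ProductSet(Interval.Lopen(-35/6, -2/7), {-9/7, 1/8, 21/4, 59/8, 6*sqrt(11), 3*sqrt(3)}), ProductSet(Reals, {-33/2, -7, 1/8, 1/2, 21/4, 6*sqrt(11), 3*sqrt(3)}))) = Union(ProductSet(Interval(-35/6, -2/7), {-9/7, 1/8, 21/4, 59/8, 6*sqrt(11), 3*sqrt(3)}), ProductSet(Reals, {-33/2, -7, 1/8, 1/2, 21/4, 6*sqrt(11), 3*sqrt(3)}))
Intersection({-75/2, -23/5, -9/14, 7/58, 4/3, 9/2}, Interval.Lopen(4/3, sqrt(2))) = EmptySet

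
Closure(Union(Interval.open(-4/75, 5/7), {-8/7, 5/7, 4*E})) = Union({-8/7, 4*E}, Interval(-4/75, 5/7))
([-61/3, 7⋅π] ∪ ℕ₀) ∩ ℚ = ℕ₀ ∪ (ℚ ∩ [-61/3, 7⋅π])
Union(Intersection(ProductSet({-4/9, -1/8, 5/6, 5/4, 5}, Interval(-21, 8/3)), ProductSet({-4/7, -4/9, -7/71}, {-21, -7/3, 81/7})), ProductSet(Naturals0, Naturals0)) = Union(ProductSet({-4/9}, {-21, -7/3}), ProductSet(Naturals0, Naturals0))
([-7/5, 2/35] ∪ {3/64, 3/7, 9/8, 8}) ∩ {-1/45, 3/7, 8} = {-1/45, 3/7, 8}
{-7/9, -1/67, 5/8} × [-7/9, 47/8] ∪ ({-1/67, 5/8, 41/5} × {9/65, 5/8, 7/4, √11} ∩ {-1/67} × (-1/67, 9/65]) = {-7/9, -1/67, 5/8} × [-7/9, 47/8]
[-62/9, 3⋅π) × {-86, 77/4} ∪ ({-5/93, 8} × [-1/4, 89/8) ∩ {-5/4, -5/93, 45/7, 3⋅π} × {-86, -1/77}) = ({-5/93} × {-1/77}) ∪ ([-62/9, 3⋅π) × {-86, 77/4})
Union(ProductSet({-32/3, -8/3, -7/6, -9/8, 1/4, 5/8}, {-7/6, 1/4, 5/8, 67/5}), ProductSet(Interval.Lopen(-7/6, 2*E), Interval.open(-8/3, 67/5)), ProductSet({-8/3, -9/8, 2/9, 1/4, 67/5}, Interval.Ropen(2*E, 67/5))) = Union(ProductSet({-8/3, -9/8, 2/9, 1/4, 67/5}, Interval.Ropen(2*E, 67/5)), ProductSet({-32/3, -8/3, -7/6, -9/8, 1/4, 5/8}, {-7/6, 1/4, 5/8, 67/5}), ProductSet(Interval.Lopen(-7/6, 2*E), Interval.open(-8/3, 67/5)))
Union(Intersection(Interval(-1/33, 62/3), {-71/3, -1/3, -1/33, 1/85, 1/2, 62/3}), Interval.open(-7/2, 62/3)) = Interval.Lopen(-7/2, 62/3)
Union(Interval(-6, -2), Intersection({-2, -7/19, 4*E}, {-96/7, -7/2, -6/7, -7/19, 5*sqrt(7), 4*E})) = Union({-7/19, 4*E}, Interval(-6, -2))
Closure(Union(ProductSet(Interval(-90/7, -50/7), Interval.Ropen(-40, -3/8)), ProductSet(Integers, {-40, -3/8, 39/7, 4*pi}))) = Union(ProductSet(Integers, {-40, -3/8, 39/7, 4*pi}), ProductSet(Interval(-90/7, -50/7), Interval(-40, -3/8)))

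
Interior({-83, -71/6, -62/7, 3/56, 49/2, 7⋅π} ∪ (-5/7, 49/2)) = (-5/7, 49/2)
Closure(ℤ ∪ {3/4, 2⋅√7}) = ℤ ∪ {3/4, 2⋅√7}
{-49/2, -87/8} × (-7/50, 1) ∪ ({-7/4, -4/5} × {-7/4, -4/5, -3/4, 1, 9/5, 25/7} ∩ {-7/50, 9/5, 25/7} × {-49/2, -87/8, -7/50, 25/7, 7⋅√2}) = {-49/2, -87/8} × (-7/50, 1)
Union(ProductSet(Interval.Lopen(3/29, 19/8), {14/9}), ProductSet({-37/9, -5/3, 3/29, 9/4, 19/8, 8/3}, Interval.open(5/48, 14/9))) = Union(ProductSet({-37/9, -5/3, 3/29, 9/4, 19/8, 8/3}, Interval.open(5/48, 14/9)), ProductSet(Interval.Lopen(3/29, 19/8), {14/9}))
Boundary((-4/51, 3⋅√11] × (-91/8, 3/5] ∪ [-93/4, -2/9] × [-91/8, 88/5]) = ({-93/4, -2/9} × [-91/8, 88/5]) ∪ ([-93/4, -2/9] × {-91/8, 88/5}) ∪ ({-4/51, 3⋅√11} × [-91/8, 3/5]) ∪ ([-4/51, 3⋅√11] × {-91/8, 3/5})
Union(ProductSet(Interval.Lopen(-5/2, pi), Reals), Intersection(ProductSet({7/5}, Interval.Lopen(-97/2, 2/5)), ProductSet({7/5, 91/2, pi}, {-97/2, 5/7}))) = ProductSet(Interval.Lopen(-5/2, pi), Reals)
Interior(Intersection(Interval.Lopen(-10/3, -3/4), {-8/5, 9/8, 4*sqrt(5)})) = EmptySet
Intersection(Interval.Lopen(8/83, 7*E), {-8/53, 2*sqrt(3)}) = {2*sqrt(3)}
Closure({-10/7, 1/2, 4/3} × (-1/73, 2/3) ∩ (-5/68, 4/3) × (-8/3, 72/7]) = {1/2} × [-1/73, 2/3]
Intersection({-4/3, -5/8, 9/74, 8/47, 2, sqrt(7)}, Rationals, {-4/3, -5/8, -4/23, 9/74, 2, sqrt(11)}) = {-4/3, -5/8, 9/74, 2}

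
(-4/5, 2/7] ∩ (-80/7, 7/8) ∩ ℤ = {0}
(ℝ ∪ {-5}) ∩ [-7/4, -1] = [-7/4, -1]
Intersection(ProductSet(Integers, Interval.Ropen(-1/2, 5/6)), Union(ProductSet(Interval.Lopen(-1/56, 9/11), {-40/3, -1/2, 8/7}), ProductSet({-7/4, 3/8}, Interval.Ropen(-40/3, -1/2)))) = ProductSet(Range(0, 1, 1), {-1/2})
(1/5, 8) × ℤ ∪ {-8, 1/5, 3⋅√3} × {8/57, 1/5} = ((1/5, 8) × ℤ) ∪ ({-8, 1/5, 3⋅√3} × {8/57, 1/5})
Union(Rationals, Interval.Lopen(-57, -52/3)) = Union(Interval(-57, -52/3), Rationals)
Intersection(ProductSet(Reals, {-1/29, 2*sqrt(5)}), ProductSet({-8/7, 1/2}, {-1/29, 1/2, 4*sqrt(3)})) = ProductSet({-8/7, 1/2}, {-1/29})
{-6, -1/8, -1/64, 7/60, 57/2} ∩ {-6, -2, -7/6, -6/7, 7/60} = {-6, 7/60}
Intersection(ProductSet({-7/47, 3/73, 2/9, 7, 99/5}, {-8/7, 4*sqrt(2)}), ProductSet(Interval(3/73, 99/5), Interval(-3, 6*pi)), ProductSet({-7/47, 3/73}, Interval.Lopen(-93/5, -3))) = EmptySet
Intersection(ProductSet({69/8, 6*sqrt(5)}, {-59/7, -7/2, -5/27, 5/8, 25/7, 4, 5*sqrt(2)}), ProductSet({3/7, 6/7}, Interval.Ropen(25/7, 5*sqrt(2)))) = EmptySet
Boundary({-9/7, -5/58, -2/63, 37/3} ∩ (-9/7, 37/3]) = {-5/58, -2/63, 37/3}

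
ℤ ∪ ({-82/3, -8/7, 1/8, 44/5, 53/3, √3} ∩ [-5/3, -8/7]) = ℤ ∪ {-8/7}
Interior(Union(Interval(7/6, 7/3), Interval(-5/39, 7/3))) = Interval.open(-5/39, 7/3)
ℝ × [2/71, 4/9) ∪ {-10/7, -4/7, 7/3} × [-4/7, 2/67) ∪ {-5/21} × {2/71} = (ℝ × [2/71, 4/9)) ∪ ({-10/7, -4/7, 7/3} × [-4/7, 2/67))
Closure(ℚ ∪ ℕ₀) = ℝ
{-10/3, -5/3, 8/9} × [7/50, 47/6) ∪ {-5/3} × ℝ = ({-5/3} × ℝ) ∪ ({-10/3, -5/3, 8/9} × [7/50, 47/6))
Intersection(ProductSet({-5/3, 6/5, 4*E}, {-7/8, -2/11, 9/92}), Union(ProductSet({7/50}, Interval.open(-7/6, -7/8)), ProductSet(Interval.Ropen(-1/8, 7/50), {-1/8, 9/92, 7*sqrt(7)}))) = EmptySet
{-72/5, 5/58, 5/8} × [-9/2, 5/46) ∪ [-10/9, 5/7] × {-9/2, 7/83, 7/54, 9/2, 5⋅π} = ({-72/5, 5/58, 5/8} × [-9/2, 5/46)) ∪ ([-10/9, 5/7] × {-9/2, 7/83, 7/54, 9/2, 5⋅π})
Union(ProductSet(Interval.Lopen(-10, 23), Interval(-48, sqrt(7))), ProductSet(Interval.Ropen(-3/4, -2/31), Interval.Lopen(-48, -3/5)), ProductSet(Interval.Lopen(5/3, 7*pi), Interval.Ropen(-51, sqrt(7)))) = Union(ProductSet(Interval.Lopen(-10, 23), Interval(-48, sqrt(7))), ProductSet(Interval.Lopen(5/3, 7*pi), Interval.Ropen(-51, sqrt(7))))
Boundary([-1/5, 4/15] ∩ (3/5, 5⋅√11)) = ∅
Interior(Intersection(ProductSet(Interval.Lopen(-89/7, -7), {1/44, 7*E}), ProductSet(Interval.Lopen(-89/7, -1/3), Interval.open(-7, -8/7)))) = EmptySet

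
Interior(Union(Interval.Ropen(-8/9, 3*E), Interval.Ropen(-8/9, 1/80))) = Interval.open(-8/9, 3*E)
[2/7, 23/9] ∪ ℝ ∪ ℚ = ℚ ∪ (-∞, ∞)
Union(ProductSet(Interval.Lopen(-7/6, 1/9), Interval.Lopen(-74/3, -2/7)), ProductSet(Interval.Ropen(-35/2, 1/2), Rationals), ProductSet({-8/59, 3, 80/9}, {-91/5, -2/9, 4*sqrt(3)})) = Union(ProductSet({-8/59, 3, 80/9}, {-91/5, -2/9, 4*sqrt(3)}), ProductSet(Interval.Ropen(-35/2, 1/2), Rationals), ProductSet(Interval.Lopen(-7/6, 1/9), Interval.Lopen(-74/3, -2/7)))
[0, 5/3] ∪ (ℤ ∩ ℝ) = ℤ ∪ [0, 5/3]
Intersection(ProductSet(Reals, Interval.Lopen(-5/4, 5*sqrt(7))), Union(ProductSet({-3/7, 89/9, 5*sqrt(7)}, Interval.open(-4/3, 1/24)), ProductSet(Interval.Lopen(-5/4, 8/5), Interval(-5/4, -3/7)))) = Union(ProductSet({-3/7, 89/9, 5*sqrt(7)}, Interval.open(-5/4, 1/24)), ProductSet(Interval.Lopen(-5/4, 8/5), Interval.Lopen(-5/4, -3/7)))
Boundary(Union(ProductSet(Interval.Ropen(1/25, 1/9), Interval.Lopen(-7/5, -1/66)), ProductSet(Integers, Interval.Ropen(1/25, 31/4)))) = Union(ProductSet({1/25, 1/9}, Interval(-7/5, -1/66)), ProductSet(Integers, Interval(1/25, 31/4)), ProductSet(Interval(1/25, 1/9), {-7/5, -1/66}))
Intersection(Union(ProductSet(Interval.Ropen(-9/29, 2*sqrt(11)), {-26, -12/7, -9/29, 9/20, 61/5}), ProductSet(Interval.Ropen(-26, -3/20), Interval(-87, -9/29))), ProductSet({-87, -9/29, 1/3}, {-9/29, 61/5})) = ProductSet({-9/29, 1/3}, {-9/29, 61/5})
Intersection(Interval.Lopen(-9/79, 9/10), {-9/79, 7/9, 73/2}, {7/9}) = {7/9}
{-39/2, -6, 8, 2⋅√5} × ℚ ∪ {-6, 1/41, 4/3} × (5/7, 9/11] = ({-6, 1/41, 4/3} × (5/7, 9/11]) ∪ ({-39/2, -6, 8, 2⋅√5} × ℚ)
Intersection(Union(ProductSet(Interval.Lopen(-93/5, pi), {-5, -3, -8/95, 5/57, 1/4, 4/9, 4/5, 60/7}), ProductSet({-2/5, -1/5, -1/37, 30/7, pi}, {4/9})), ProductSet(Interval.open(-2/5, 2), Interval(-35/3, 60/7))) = ProductSet(Interval.open(-2/5, 2), {-5, -3, -8/95, 5/57, 1/4, 4/9, 4/5, 60/7})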